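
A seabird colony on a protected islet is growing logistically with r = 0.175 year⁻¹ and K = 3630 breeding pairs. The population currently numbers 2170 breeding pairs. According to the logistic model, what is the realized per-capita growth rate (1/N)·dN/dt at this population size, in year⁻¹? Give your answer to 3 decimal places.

0.070 per year

(1/N)·dN/dt = r(1 − N/K) = 0.175 × (1 − 2170/3630).
= 0.175 × 0.4022 = 0.070386.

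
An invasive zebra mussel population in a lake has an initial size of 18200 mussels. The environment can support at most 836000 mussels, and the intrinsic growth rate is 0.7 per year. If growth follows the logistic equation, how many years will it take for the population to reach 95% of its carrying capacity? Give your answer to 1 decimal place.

A = (K − N₀)/N₀ = (836000 − 18200)/18200 = 44.934.
Solve 836000/(1 + 44.934·e^(−0.7t)) = 794200: 1 + 44.934·e^(−0.7t) = 1.0526, so e^(−0.7t) = 0.00117131.
−0.7·t = ln(0.00117131) = -6.7496, so t = 6.7496/0.7 = 9.6423.

9.6 years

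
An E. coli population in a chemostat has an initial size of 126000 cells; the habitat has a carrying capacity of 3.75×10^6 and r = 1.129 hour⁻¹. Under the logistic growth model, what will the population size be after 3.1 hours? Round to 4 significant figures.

A = (K − N₀)/N₀ = (3.75×10^6 − 126000)/126000 = 28.762.
N(t) = K/(1 + A·e^(−rt)) = 3.75×10^6/(1 + 28.762×e^(−1.129×3.1)).
e^(−3.5) = 0.0302; denominator = 1 + 28.762×0.0302 = 1.8686.
N = 3.75×10^6/1.8686 = 2.006827×10^6.

2007000 cells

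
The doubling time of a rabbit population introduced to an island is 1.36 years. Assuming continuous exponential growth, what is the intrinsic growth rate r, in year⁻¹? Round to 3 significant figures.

r = ln(2)/t_d = 0.6931/1.36 = 0.50967.

0.510 per year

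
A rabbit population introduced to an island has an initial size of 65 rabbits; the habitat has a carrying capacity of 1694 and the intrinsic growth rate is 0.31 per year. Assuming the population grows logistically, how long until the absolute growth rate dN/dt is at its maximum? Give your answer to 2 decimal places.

10.39 years

Logistic growth is fastest at N = K/2 = 847.
A = (K − N₀)/N₀ = 25.062. Set K/(1 + A·e^(−rt)) = K/2 → A·e^(−rt) = 1.
e^(−0.31t) = 1/25.062 = 0.0399018, so t = ln(25.062)/0.31 = 3.2213/0.31 = 10.391.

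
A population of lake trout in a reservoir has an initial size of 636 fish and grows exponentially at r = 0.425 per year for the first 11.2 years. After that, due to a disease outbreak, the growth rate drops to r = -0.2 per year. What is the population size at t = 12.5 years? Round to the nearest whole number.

Phase 1: N(11.2) = 636·e^(0.425×11.2) = 636·e^4.76 = 74250.4.
Phase 2 runs for 12.5 − 11.2 = 1.3 years at r = -0.2.
N(12.5) = 74250.4·e^(-0.2×1.3) = 74250.4·e^-0.26 = 57250.9.

57251 fish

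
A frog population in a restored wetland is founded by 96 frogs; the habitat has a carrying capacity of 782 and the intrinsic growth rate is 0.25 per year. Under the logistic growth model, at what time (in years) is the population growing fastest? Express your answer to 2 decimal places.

7.87 years

Logistic growth is fastest at N = K/2 = 391.
A = (K − N₀)/N₀ = 7.1458. Set K/(1 + A·e^(−rt)) = K/2 → A·e^(−rt) = 1.
e^(−0.25t) = 1/7.1458 = 0.139942, so t = ln(7.1458)/0.25 = 1.9665/0.25 = 7.8661.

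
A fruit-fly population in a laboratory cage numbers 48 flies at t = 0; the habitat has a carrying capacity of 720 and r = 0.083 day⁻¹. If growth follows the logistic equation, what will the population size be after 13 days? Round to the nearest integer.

125 flies

A = (K − N₀)/N₀ = (720 − 48)/48 = 14.
N(t) = K/(1 + A·e^(−rt)) = 720/(1 + 14×e^(−0.083×13)).
e^(−1.079) = 0.33994; denominator = 1 + 14×0.33994 = 5.7591.
N = 720/5.7591 = 125.02.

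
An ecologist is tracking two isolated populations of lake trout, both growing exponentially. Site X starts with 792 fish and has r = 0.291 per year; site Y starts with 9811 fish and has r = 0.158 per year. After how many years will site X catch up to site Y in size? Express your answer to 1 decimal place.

Set 792·e^(0.291t) = 9811·e^(0.158t).
e^((0.291 − 0.158)t) = 9811/792 → e^(0.133·t) = 12.388.
0.133·t = ln(12.388) = 2.5167, so t = 2.5167/0.133 = 18.923.

18.9 years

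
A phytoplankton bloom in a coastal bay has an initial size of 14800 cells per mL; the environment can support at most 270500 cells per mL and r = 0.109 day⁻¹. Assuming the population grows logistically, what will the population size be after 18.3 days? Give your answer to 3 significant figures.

A = (K − N₀)/N₀ = (270500 − 14800)/14800 = 17.277.
N(t) = K/(1 + A·e^(−rt)) = 270500/(1 + 17.277×e^(−0.109×18.3)).
e^(−1.995) = 0.13605; denominator = 1 + 17.277×0.13605 = 3.3506.
N = 270500/3.3506 = 80731.4.

80700 cells per mL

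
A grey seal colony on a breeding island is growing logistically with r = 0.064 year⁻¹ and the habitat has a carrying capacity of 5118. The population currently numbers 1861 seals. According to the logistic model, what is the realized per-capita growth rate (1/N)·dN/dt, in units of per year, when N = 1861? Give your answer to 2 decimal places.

(1/N)·dN/dt = r(1 − N/K) = 0.064 × (1 − 1861/5118).
= 0.064 × 0.63638 = 0.040728.

0.04 per year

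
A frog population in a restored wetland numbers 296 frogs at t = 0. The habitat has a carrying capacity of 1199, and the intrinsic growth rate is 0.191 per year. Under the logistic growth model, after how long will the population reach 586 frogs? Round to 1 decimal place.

5.6 years

A = (K − N₀)/N₀ = (1199 − 296)/296 = 3.0507.
Solve 1199/(1 + 3.0507·e^(−0.191t)) = 586: 1 + 3.0507·e^(−0.191t) = 2.0461, so e^(−0.191t) = 0.342899.
−0.191·t = ln(0.342899) = -1.0703, so t = 1.0703/0.191 = 5.6038.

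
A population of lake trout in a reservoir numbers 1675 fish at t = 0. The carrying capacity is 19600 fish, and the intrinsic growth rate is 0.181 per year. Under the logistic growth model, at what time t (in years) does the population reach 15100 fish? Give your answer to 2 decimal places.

19.78 years

A = (K − N₀)/N₀ = (19600 − 1675)/1675 = 10.701.
Solve 19600/(1 + 10.701·e^(−0.181t)) = 15100: 1 + 10.701·e^(−0.181t) = 1.298, so e^(−0.181t) = 0.0278478.
−0.181·t = ln(0.0278478) = -3.581, so t = 3.581/0.181 = 19.785.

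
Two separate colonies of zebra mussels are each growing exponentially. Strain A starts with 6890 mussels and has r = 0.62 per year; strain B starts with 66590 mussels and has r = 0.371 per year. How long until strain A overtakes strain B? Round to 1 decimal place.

Set 6890·e^(0.62t) = 66590·e^(0.371t).
e^((0.62 − 0.371)t) = 66590/6890 → e^(0.249·t) = 9.6647.
0.249·t = ln(9.6647) = 2.2685, so t = 2.2685/0.249 = 9.1104.

9.1 years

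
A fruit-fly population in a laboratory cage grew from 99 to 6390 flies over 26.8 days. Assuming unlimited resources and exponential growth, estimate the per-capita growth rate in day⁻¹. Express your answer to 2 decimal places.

0.16 per day

From N(t) = N₀·e^(rt): e^(r·26.8) = 6390/99 = 64.545.
r·26.8 = ln(64.545) = 4.1674, so r = 4.1674/26.8 = 0.1555.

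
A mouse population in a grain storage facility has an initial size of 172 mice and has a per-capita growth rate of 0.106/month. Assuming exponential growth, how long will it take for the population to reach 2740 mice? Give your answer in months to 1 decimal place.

Set N₀·e^(rt) = 2740: e^(0.106·t) = 2740/172 = 15.93.
0.106·t = ln(15.93) = 2.7682, so t = 2.7682/0.106 = 26.115.

26.1 months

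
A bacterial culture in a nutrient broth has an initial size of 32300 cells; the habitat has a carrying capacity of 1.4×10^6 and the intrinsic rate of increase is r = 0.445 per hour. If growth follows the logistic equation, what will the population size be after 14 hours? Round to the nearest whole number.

1292236 cells

A = (K − N₀)/N₀ = (1.4×10^6 − 32300)/32300 = 42.344.
N(t) = K/(1 + A·e^(−rt)) = 1.4×10^6/(1 + 42.344×e^(−0.445×14)).
e^(−6.23) = 0.0019695; denominator = 1 + 42.344×0.0019695 = 1.0834.
N = 1.4×10^6/1.0834 = 1.292236×10^6.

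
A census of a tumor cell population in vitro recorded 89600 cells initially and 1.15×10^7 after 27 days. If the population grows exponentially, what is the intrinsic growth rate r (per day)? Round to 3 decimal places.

0.180 per day

From N(t) = N₀·e^(rt): e^(r·27) = 1.15×10^7/89600 = 128.35.
r·27 = ln(128.35) = 4.8547, so r = 4.8547/27 = 0.17981.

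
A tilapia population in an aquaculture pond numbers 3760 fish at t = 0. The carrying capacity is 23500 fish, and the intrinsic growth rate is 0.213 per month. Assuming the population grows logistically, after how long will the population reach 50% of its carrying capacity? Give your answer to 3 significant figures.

7.79 months

A = (K − N₀)/N₀ = (23500 − 3760)/3760 = 5.25.
Solve 23500/(1 + 5.25·e^(−0.213t)) = 11750: 1 + 5.25·e^(−0.213t) = 2, so e^(−0.213t) = 0.190476.
−0.213·t = ln(0.190476) = -1.6582, so t = 1.6582/0.213 = 7.7851.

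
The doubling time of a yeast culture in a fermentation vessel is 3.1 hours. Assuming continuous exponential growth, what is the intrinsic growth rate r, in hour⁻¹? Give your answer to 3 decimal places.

r = ln(2)/t_d = 0.6931/3.1 = 0.2236.

0.224 per hour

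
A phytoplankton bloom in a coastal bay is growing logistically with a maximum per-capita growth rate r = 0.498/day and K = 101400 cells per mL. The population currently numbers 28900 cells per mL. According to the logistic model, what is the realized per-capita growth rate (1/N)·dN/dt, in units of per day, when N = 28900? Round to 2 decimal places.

0.36 per day

(1/N)·dN/dt = r(1 − N/K) = 0.498 × (1 − 28900/101400).
= 0.498 × 0.71499 = 0.35607.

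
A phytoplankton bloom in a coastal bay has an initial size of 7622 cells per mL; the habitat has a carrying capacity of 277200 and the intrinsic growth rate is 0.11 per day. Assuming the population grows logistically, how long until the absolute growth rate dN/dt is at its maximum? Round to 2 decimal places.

Logistic growth is fastest at N = K/2 = 138600.
A = (K − N₀)/N₀ = 35.368. Set K/(1 + A·e^(−rt)) = K/2 → A·e^(−rt) = 1.
e^(−0.11t) = 1/35.368 = 0.0282738, so t = ln(35.368)/0.11 = 3.5658/0.11 = 32.417.

32.42 days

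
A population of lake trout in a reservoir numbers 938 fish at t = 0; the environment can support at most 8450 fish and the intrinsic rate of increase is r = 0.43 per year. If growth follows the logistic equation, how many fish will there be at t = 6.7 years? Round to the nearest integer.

5831 fish

A = (K − N₀)/N₀ = (8450 − 938)/938 = 8.0085.
N(t) = K/(1 + A·e^(−rt)) = 8450/(1 + 8.0085×e^(−0.43×6.7)).
e^(−2.881) = 0.056079; denominator = 1 + 8.0085×0.056079 = 1.4491.
N = 8450/1.4491 = 5831.18.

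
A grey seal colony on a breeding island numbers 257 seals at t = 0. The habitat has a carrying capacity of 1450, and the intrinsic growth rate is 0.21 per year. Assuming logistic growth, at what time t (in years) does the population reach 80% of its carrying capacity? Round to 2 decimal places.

13.91 years

A = (K − N₀)/N₀ = (1450 − 257)/257 = 4.642.
Solve 1450/(1 + 4.642·e^(−0.21t)) = 1160: 1 + 4.642·e^(−0.21t) = 1.25, so e^(−0.21t) = 0.0538558.
−0.21·t = ln(0.0538558) = -2.9214, so t = 2.9214/0.21 = 13.912.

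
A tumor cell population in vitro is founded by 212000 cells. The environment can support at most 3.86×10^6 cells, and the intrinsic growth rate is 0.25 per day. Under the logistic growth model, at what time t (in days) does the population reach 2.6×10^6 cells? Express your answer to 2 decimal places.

A = (K − N₀)/N₀ = (3.86×10^6 − 212000)/212000 = 17.208.
Solve 3.86×10^6/(1 + 17.208·e^(−0.25t)) = 2.6×10^6: 1 + 17.208·e^(−0.25t) = 1.4846, so e^(−0.25t) = 0.028163.
−0.25·t = ln(0.028163) = -3.5697, so t = 3.5697/0.25 = 14.279.

14.28 days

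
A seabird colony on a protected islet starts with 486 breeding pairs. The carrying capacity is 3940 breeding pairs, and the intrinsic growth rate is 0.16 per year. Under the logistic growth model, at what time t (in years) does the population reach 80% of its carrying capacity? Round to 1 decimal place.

20.9 years

A = (K − N₀)/N₀ = (3940 − 486)/486 = 7.107.
Solve 3940/(1 + 7.107·e^(−0.16t)) = 3152: 1 + 7.107·e^(−0.16t) = 1.25, so e^(−0.16t) = 0.0351766.
−0.16·t = ln(0.0351766) = -3.3474, so t = 3.3474/0.16 = 20.921.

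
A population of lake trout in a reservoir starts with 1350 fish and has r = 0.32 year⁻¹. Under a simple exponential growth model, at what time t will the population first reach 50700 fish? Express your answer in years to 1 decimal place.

Set N₀·e^(rt) = 50700: e^(0.32·t) = 50700/1350 = 37.556.
0.32·t = ln(37.556) = 3.6258, so t = 3.6258/0.32 = 11.331.

11.3 years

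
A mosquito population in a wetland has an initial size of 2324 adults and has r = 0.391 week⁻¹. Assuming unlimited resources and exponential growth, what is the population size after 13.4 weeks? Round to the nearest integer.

438206 adults

N(t) = N₀·e^(rt) = 2324 × e^(0.391×13.4) = 2324 × e^5.239.
e^5.239 ≈ 188.56, so N ≈ 2324 × 188.56 = 438206.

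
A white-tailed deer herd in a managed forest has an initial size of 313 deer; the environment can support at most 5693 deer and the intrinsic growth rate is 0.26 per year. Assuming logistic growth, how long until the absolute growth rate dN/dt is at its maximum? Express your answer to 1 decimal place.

10.9 years

Logistic growth is fastest at N = K/2 = 2846.5.
A = (K − N₀)/N₀ = 17.188. Set K/(1 + A·e^(−rt)) = K/2 → A·e^(−rt) = 1.
e^(−0.26t) = 1/17.188 = 0.0581784, so t = ln(17.188)/0.26 = 2.8442/0.26 = 10.939.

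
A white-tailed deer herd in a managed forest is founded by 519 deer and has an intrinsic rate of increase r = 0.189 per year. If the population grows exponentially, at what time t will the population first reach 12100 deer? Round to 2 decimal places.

16.66 years

Set N₀·e^(rt) = 12100: e^(0.189·t) = 12100/519 = 23.314.
0.189·t = ln(23.314) = 3.1491, so t = 3.1491/0.189 = 16.662.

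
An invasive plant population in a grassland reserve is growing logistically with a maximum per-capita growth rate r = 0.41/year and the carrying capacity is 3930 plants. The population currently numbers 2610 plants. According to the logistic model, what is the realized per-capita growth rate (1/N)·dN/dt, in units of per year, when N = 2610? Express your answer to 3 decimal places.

(1/N)·dN/dt = r(1 − N/K) = 0.41 × (1 − 2610/3930).
= 0.41 × 0.33588 = 0.13771.

0.138 per year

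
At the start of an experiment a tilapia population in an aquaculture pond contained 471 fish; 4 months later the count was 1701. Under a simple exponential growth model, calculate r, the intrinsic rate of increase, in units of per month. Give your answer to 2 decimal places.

From N(t) = N₀·e^(rt): e^(r·4) = 1701/471 = 3.6115.
r·4 = ln(3.6115) = 1.2841, so r = 1.2841/4 = 0.32103.

0.32 per month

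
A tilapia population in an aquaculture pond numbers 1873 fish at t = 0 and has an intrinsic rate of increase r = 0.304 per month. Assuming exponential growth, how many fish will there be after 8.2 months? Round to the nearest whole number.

N(t) = N₀·e^(rt) = 1873 × e^(0.304×8.2) = 1873 × e^2.493.
e^2.493 ≈ 12.095, so N ≈ 1873 × 12.095 = 22654.1.

22654 fish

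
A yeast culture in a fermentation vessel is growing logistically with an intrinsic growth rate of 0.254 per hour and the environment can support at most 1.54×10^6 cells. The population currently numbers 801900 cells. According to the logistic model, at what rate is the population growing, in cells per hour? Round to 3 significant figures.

dN/dt = rN(1 − N/K) = 0.254 × 801900 × (1 − 801900/1.54×10^6).
1 − 801900/1.54×10^6 = 0.47929; dN/dt = 0.254 × 801900 × 0.47929 = 97622.

97600 cells per hour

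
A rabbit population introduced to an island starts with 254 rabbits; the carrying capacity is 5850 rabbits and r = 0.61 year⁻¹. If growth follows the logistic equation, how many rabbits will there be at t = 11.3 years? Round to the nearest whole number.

5722 rabbits

A = (K − N₀)/N₀ = (5850 − 254)/254 = 22.031.
N(t) = K/(1 + A·e^(−rt)) = 5850/(1 + 22.031×e^(−0.61×11.3)).
e^(−6.893) = 0.0010149; denominator = 1 + 22.031×0.0010149 = 1.0224.
N = 5850/1.0224 = 5722.06.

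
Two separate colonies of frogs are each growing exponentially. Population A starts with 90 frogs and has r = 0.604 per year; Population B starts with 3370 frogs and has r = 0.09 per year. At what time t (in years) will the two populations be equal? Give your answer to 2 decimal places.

7.05 years

Set 90·e^(0.604t) = 3370·e^(0.09t).
e^((0.604 − 0.09)t) = 3370/90 → e^(0.514·t) = 37.444.
0.514·t = ln(37.444) = 3.6229, so t = 3.6229/0.514 = 7.0484.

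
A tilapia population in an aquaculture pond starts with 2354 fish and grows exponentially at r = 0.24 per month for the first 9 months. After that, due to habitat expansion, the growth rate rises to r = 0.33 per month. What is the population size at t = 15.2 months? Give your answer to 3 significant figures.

158000 fish

Phase 1: N(9) = 2354·e^(0.24×9) = 2354·e^2.16 = 20411.9.
Phase 2 runs for 15.2 − 9 = 6.2 months at r = 0.33.
N(15.2) = 20411.9·e^(0.33×6.2) = 20411.9·e^2.046 = 157924.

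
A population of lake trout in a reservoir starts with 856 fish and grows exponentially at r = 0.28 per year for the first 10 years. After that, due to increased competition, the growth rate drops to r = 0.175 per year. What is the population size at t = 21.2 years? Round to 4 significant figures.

99930 fish

Phase 1: N(10) = 856·e^(0.28×10) = 856·e^2.8 = 14076.6.
Phase 2 runs for 21.2 − 10 = 11.2 years at r = 0.175.
N(21.2) = 14076.6·e^(0.175×11.2) = 14076.6·e^1.96 = 99934.5.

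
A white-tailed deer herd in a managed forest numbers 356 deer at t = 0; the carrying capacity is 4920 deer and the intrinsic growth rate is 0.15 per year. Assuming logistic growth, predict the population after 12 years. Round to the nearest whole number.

A = (K − N₀)/N₀ = (4920 − 356)/356 = 12.82.
N(t) = K/(1 + A·e^(−rt)) = 4920/(1 + 12.82×e^(−0.15×12)).
e^(−1.8) = 0.1653; denominator = 1 + 12.82×0.1653 = 3.1192.
N = 4920/3.1192 = 1577.34.

1577 deer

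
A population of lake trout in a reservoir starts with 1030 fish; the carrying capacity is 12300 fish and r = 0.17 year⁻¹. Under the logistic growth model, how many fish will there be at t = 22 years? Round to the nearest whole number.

9763 fish

A = (K − N₀)/N₀ = (12300 − 1030)/1030 = 10.942.
N(t) = K/(1 + A·e^(−rt)) = 12300/(1 + 10.942×e^(−0.17×22)).
e^(−3.74) = 0.023754; denominator = 1 + 10.942×0.023754 = 1.2599.
N = 12300/1.2599 = 9762.59.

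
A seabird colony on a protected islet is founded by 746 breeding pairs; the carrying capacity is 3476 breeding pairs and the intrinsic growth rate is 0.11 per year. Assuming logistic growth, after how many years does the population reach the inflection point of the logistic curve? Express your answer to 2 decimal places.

Logistic growth is fastest at N = K/2 = 1738.
A = (K − N₀)/N₀ = 3.6595. Set K/(1 + A·e^(−rt)) = K/2 → A·e^(−rt) = 1.
e^(−0.11t) = 1/3.6595 = 0.27326, so t = ln(3.6595)/0.11 = 1.2973/0.11 = 11.794.

11.79 years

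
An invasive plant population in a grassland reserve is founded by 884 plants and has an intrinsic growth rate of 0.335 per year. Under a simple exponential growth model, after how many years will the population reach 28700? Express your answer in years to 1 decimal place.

10.4 years

Set N₀·e^(rt) = 28700: e^(0.335·t) = 28700/884 = 32.466.
0.335·t = ln(32.466) = 3.4802, so t = 3.4802/0.335 = 10.389.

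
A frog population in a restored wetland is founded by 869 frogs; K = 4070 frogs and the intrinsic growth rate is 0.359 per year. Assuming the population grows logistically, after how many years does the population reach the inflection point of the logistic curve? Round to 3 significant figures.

3.63 years

Logistic growth is fastest at N = K/2 = 2035.
A = (K − N₀)/N₀ = 3.6835. Set K/(1 + A·e^(−rt)) = K/2 → A·e^(−rt) = 1.
e^(−0.359t) = 1/3.6835 = 0.271478, so t = ln(3.6835)/0.359 = 1.3039/0.359 = 3.632.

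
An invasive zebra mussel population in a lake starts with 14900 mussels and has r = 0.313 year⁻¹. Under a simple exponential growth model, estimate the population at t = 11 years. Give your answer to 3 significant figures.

N(t) = N₀·e^(rt) = 14900 × e^(0.313×11) = 14900 × e^3.443.
e^3.443 ≈ 31.281, so N ≈ 14900 × 31.281 = 466082.

466000 mussels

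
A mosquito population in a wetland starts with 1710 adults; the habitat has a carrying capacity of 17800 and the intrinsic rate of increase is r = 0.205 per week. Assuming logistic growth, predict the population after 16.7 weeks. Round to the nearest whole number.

A = (K − N₀)/N₀ = (17800 − 1710)/1710 = 9.4094.
N(t) = K/(1 + A·e^(−rt)) = 17800/(1 + 9.4094×e^(−0.205×16.7)).
e^(−3.423) = 0.032598; denominator = 1 + 9.4094×0.032598 = 1.3067.
N = 17800/1.3067 = 13621.8.

13622 adults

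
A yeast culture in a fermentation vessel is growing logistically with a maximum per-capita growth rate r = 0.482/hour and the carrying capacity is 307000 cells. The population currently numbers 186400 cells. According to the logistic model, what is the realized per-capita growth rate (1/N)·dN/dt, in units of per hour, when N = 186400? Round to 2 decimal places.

(1/N)·dN/dt = r(1 − N/K) = 0.482 × (1 − 186400/307000).
= 0.482 × 0.39283 = 0.18935.

0.19 per hour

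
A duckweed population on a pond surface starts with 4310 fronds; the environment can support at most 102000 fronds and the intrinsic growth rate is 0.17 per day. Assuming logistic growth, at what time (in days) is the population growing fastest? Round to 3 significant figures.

18.4 days

Logistic growth is fastest at N = K/2 = 51000.
A = (K − N₀)/N₀ = 22.666. Set K/(1 + A·e^(−rt)) = K/2 → A·e^(−rt) = 1.
e^(−0.17t) = 1/22.666 = 0.0441192, so t = ln(22.666)/0.17 = 3.1209/0.17 = 18.358.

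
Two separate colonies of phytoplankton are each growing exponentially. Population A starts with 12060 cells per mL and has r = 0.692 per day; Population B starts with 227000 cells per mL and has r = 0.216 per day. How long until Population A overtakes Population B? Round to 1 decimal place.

6.2 days

Set 12060·e^(0.692t) = 227000·e^(0.216t).
e^((0.692 − 0.216)t) = 227000/12060 → e^(0.476·t) = 18.823.
0.476·t = ln(18.823) = 2.9351, so t = 2.9351/0.476 = 6.1661.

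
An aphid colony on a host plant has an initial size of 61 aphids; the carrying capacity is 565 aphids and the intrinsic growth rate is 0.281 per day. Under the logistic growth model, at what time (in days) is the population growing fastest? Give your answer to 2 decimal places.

Logistic growth is fastest at N = K/2 = 282.5.
A = (K − N₀)/N₀ = 8.2623. Set K/(1 + A·e^(−rt)) = K/2 → A·e^(−rt) = 1.
e^(−0.281t) = 1/8.2623 = 0.121032, so t = ln(8.2623)/0.281 = 2.1117/0.281 = 7.515.

7.51 days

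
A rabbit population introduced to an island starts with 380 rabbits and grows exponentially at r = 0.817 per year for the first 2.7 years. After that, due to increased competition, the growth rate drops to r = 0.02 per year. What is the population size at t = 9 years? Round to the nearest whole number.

Phase 1: N(2.7) = 380·e^(0.817×2.7) = 380·e^2.206 = 3449.8.
Phase 2 runs for 9 − 2.7 = 6.3 years at r = 0.02.
N(9) = 3449.8·e^(0.02×6.3) = 3449.8·e^0.126 = 3913.05.

3913 rabbits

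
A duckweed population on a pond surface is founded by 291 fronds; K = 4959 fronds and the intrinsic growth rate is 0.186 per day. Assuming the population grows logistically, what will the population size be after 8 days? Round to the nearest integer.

1073 fronds

A = (K − N₀)/N₀ = (4959 − 291)/291 = 16.041.
N(t) = K/(1 + A·e^(−rt)) = 4959/(1 + 16.041×e^(−0.186×8)).
e^(−1.488) = 0.22582; denominator = 1 + 16.041×0.22582 = 4.6225.
N = 4959/4.6225 = 1072.8.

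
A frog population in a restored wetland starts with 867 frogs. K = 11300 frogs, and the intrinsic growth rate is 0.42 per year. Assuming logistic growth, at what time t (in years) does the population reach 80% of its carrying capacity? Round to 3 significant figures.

A = (K − N₀)/N₀ = (11300 − 867)/867 = 12.033.
Solve 11300/(1 + 12.033·e^(−0.42t)) = 9040: 1 + 12.033·e^(−0.42t) = 1.25, so e^(−0.42t) = 0.0207754.
−0.42·t = ln(0.0207754) = -3.874, so t = 3.874/0.42 = 9.2238.

9.22 years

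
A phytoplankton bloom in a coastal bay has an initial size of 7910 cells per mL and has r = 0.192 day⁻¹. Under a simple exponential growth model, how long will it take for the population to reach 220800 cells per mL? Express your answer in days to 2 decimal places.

17.34 days

Set N₀·e^(rt) = 220800: e^(0.192·t) = 220800/7910 = 27.914.
0.192·t = ln(27.914) = 3.3291, so t = 3.3291/0.192 = 17.339.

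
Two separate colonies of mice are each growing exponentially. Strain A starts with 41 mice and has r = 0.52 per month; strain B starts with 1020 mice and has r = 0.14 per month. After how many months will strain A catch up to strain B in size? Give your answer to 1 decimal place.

Set 41·e^(0.52t) = 1020·e^(0.14t).
e^((0.52 − 0.14)t) = 1020/41 → e^(0.38·t) = 24.878.
0.38·t = ln(24.878) = 3.214, so t = 3.214/0.38 = 8.4579.

8.5 months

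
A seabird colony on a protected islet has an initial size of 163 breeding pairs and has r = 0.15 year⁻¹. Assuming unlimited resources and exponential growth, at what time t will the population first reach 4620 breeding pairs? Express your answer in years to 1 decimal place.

Set N₀·e^(rt) = 4620: e^(0.15·t) = 4620/163 = 28.344.
0.15·t = ln(28.344) = 3.3444, so t = 3.3444/0.15 = 22.296.

22.3 years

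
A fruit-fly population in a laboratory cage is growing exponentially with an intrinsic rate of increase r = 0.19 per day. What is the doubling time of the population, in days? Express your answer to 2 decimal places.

Doubling time t_d = ln(2)/r = 0.6931/0.19 = 3.6481.

3.65 days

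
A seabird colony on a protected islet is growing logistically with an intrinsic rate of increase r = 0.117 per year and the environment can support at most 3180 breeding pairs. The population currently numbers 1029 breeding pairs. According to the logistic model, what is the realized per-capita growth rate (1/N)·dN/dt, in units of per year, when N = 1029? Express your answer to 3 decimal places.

0.079 per year

(1/N)·dN/dt = r(1 − N/K) = 0.117 × (1 − 1029/3180).
= 0.117 × 0.67642 = 0.079141.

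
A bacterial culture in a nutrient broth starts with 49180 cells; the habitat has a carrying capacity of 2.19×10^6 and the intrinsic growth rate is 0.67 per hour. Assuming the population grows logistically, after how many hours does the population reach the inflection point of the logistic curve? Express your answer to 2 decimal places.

Logistic growth is fastest at N = K/2 = 1.095×10^6.
A = (K − N₀)/N₀ = 43.53. Set K/(1 + A·e^(−rt)) = K/2 → A·e^(−rt) = 1.
e^(−0.67t) = 1/43.53 = 0.0229725, so t = ln(43.53)/0.67 = 3.7735/0.67 = 5.632.

5.63 hours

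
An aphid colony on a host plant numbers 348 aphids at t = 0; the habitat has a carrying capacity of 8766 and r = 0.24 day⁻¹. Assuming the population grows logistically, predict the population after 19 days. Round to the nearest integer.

A = (K − N₀)/N₀ = (8766 − 348)/348 = 24.19.
N(t) = K/(1 + A·e^(−rt)) = 8766/(1 + 24.19×e^(−0.24×19)).
e^(−4.56) = 0.010462; denominator = 1 + 24.19×0.010462 = 1.2531.
N = 8766/1.2531 = 6995.6.

6996 aphids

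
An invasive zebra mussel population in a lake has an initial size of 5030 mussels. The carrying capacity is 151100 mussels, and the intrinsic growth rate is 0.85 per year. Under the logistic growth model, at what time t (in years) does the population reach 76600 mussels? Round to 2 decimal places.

A = (K − N₀)/N₀ = (151100 − 5030)/5030 = 29.04.
Solve 151100/(1 + 29.04·e^(−0.85t)) = 76600: 1 + 29.04·e^(−0.85t) = 1.9726, so e^(−0.85t) = 0.0334915.
−0.85·t = ln(0.0334915) = -3.3965, so t = 3.3965/0.85 = 3.9958.

4.00 years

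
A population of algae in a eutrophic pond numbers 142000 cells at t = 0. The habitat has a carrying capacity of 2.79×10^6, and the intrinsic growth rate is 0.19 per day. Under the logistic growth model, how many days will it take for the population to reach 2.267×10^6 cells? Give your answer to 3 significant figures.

A = (K − N₀)/N₀ = (2.79×10^6 − 142000)/142000 = 18.648.
Solve 2.79×10^6/(1 + 18.648·e^(−0.19t)) = 2.267×10^6: 1 + 18.648·e^(−0.19t) = 1.2307, so e^(−0.19t) = 0.0123714.
−0.19·t = ln(0.0123714) = -4.3924, so t = 4.3924/0.19 = 23.118.

23.1 days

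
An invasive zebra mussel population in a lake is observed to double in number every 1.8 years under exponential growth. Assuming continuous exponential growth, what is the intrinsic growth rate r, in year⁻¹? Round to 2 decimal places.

0.39 per year

r = ln(2)/t_d = 0.6931/1.8 = 0.38508.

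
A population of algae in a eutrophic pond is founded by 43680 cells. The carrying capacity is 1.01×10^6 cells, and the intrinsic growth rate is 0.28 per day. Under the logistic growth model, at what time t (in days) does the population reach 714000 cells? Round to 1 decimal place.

14.2 days

A = (K − N₀)/N₀ = (1.01×10^6 − 43680)/43680 = 22.123.
Solve 1.01×10^6/(1 + 22.123·e^(−0.28t)) = 714000: 1 + 22.123·e^(−0.28t) = 1.4146, so e^(−0.28t) = 0.0187394.
−0.28·t = ln(0.0187394) = -3.9771, so t = 3.9771/0.28 = 14.204.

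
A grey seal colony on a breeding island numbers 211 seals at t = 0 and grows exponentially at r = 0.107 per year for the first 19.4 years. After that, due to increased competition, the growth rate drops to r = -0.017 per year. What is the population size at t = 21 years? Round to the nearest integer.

Phase 1: N(19.4) = 211·e^(0.107×19.4) = 211·e^2.076 = 1681.86.
Phase 2 runs for 21 − 19.4 = 1.6 years at r = -0.017.
N(21) = 1681.86·e^(-0.017×1.6) = 1681.86·e^-0.0272 = 1636.73.

1637 seals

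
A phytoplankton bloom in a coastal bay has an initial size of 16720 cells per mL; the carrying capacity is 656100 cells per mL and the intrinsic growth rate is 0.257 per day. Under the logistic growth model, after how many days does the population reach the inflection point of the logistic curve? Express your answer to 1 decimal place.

Logistic growth is fastest at N = K/2 = 328050.
A = (K − N₀)/N₀ = 38.24. Set K/(1 + A·e^(−rt)) = K/2 → A·e^(−rt) = 1.
e^(−0.257t) = 1/38.24 = 0.0261503, so t = ln(38.24)/0.257 = 3.6439/0.257 = 14.179.

14.2 days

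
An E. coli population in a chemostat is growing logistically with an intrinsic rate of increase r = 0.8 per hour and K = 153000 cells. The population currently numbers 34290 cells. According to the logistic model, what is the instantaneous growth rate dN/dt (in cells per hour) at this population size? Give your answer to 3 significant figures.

21300 cells per hour

dN/dt = rN(1 − N/K) = 0.8 × 34290 × (1 − 34290/153000).
1 − 34290/153000 = 0.77588; dN/dt = 0.8 × 34290 × 0.77588 = 21284.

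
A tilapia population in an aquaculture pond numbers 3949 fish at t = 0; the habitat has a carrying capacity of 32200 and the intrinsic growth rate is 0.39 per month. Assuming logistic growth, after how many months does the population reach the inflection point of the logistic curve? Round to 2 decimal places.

5.05 months

Logistic growth is fastest at N = K/2 = 16100.
A = (K − N₀)/N₀ = 7.154. Set K/(1 + A·e^(−rt)) = K/2 → A·e^(−rt) = 1.
e^(−0.39t) = 1/7.154 = 0.139783, so t = ln(7.154)/0.39 = 1.9677/0.39 = 5.0453.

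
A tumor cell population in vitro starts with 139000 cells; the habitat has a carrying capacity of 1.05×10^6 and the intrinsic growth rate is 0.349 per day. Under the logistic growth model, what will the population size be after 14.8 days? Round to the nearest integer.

A = (K − N₀)/N₀ = (1.05×10^6 − 139000)/139000 = 6.554.
N(t) = K/(1 + A·e^(−rt)) = 1.05×10^6/(1 + 6.554×e^(−0.349×14.8)).
e^(−5.165) = 0.0057119; denominator = 1 + 6.554×0.0057119 = 1.0374.
N = 1.05×10^6/1.0374 = 1.012111×10^6.

1012111 cells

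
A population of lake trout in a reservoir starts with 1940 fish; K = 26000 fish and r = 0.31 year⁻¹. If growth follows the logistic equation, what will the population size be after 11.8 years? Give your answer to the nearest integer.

A = (K − N₀)/N₀ = (26000 − 1940)/1940 = 12.402.
N(t) = K/(1 + A·e^(−rt)) = 26000/(1 + 12.402×e^(−0.31×11.8)).
e^(−3.658) = 0.025784; denominator = 1 + 12.402×0.025784 = 1.3198.
N = 26000/1.3198 = 19700.3.

19700 fish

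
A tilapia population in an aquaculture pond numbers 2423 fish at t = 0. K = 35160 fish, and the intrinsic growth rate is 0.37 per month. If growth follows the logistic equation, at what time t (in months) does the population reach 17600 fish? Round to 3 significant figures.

A = (K − N₀)/N₀ = (35160 − 2423)/2423 = 13.511.
Solve 35160/(1 + 13.511·e^(−0.37t)) = 17600: 1 + 13.511·e^(−0.37t) = 1.9977, so e^(−0.37t) = 0.0738459.
−0.37·t = ln(0.0738459) = -2.6058, so t = 2.6058/0.37 = 7.0426.

7.04 months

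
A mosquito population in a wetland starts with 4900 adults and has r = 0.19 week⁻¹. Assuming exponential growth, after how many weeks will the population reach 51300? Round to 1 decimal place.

12.4 weeks

Set N₀·e^(rt) = 51300: e^(0.19·t) = 51300/4900 = 10.469.
0.19·t = ln(10.469) = 2.3485, so t = 2.3485/0.19 = 12.36.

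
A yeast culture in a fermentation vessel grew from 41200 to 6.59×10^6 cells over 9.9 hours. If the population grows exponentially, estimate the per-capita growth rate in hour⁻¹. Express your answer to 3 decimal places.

From N(t) = N₀·e^(rt): e^(r·9.9) = 6.59×10^6/41200 = 159.95.
r·9.9 = ln(159.95) = 5.0749, so r = 5.0749/9.9 = 0.51261.

0.513 per hour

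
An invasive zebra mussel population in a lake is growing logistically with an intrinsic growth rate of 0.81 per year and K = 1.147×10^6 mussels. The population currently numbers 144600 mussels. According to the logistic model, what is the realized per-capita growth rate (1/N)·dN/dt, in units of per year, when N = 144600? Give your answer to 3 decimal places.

0.708 per year

(1/N)·dN/dt = r(1 − N/K) = 0.81 × (1 − 144600/1.147×10^6).
= 0.81 × 0.87393 = 0.70788.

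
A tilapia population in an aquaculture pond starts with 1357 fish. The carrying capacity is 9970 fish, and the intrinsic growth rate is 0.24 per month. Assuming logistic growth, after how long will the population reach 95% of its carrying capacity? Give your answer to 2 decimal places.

A = (K − N₀)/N₀ = (9970 − 1357)/1357 = 6.3471.
Solve 9970/(1 + 6.3471·e^(−0.24t)) = 9471.5: 1 + 6.3471·e^(−0.24t) = 1.0526, so e^(−0.24t) = 0.00829224.
−0.24·t = ln(0.00829224) = -4.7924, so t = 4.7924/0.24 = 19.968.

19.97 months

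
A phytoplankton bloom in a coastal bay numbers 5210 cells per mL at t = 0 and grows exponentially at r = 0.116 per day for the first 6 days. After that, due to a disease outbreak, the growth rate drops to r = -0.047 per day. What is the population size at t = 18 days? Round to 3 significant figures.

Phase 1: N(6) = 5210·e^(0.116×6) = 5210·e^0.696 = 10449.8.
Phase 2 runs for 18 − 6 = 12 days at r = -0.047.
N(18) = 10449.8·e^(-0.047×12) = 10449.8·e^-0.564 = 5945.17.

5950 cells per mL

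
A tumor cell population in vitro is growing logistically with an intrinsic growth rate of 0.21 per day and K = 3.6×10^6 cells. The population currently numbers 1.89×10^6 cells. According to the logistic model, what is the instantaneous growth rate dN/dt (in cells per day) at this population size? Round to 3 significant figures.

189000 cells per day

dN/dt = rN(1 − N/K) = 0.21 × 1.89×10^6 × (1 − 1.89×10^6/3.6×10^6).
1 − 1.89×10^6/3.6×10^6 = 0.475; dN/dt = 0.21 × 1.89×10^6 × 0.475 = 1.88528×10^5.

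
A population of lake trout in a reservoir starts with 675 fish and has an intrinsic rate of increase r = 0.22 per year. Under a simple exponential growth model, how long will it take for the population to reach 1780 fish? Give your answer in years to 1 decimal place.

Set N₀·e^(rt) = 1780: e^(0.22·t) = 1780/675 = 2.637.
0.22·t = ln(2.637) = 0.96966, so t = 0.96966/0.22 = 4.4075.

4.4 years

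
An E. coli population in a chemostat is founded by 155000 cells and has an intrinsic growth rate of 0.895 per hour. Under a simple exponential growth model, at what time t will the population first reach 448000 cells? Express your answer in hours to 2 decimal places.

Set N₀·e^(rt) = 448000: e^(0.895·t) = 448000/155000 = 2.8903.
0.895·t = ln(2.8903) = 1.0614, so t = 1.0614/0.895 = 1.1859.

1.19 hours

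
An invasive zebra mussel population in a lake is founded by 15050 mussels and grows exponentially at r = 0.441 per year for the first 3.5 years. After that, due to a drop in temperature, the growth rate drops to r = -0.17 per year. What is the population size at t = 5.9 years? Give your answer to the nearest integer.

Phase 1: N(3.5) = 15050·e^(0.441×3.5) = 15050·e^1.544 = 70448.2.
Phase 2 runs for 5.9 − 3.5 = 2.4 years at r = -0.17.
N(5.9) = 70448.2·e^(-0.17×2.4) = 70448.2·e^-0.408 = 46846.6.

46847 mussels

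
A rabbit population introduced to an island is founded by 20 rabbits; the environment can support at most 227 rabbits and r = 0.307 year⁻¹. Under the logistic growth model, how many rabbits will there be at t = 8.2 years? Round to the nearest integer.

A = (K − N₀)/N₀ = (227 − 20)/20 = 10.35.
N(t) = K/(1 + A·e^(−rt)) = 227/(1 + 10.35×e^(−0.307×8.2)).
e^(−2.517) = 0.080669; denominator = 1 + 10.35×0.080669 = 1.8349.
N = 227/1.8349 = 123.711.

124 rabbits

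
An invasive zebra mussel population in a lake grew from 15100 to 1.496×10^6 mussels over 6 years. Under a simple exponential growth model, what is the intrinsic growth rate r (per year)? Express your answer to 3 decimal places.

0.766 per year

From N(t) = N₀·e^(rt): e^(r·6) = 1.496×10^6/15100 = 99.073.
r·6 = ln(99.073) = 4.5959, so r = 4.5959/6 = 0.76598.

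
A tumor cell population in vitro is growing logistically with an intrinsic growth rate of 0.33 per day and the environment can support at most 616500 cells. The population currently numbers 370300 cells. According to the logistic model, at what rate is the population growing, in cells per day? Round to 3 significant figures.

dN/dt = rN(1 − N/K) = 0.33 × 370300 × (1 − 370300/616500).
1 − 370300/616500 = 0.39935; dN/dt = 0.33 × 370300 × 0.39935 = 48800.

48800 cells per day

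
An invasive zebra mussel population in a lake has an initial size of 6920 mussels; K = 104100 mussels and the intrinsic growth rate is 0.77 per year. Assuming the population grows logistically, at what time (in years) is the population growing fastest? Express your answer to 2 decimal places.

Logistic growth is fastest at N = K/2 = 52050.
A = (K − N₀)/N₀ = 14.043. Set K/(1 + A·e^(−rt)) = K/2 → A·e^(−rt) = 1.
e^(−0.77t) = 1/14.043 = 0.0712081, so t = ln(14.043)/0.77 = 2.6421/0.77 = 3.4314.

3.43 years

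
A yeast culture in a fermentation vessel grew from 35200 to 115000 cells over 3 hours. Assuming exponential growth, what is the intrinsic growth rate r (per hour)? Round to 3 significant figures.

0.395 per hour

From N(t) = N₀·e^(rt): e^(r·3) = 115000/35200 = 3.267.
r·3 = ln(3.267) = 1.1839, so r = 1.1839/3 = 0.39463.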